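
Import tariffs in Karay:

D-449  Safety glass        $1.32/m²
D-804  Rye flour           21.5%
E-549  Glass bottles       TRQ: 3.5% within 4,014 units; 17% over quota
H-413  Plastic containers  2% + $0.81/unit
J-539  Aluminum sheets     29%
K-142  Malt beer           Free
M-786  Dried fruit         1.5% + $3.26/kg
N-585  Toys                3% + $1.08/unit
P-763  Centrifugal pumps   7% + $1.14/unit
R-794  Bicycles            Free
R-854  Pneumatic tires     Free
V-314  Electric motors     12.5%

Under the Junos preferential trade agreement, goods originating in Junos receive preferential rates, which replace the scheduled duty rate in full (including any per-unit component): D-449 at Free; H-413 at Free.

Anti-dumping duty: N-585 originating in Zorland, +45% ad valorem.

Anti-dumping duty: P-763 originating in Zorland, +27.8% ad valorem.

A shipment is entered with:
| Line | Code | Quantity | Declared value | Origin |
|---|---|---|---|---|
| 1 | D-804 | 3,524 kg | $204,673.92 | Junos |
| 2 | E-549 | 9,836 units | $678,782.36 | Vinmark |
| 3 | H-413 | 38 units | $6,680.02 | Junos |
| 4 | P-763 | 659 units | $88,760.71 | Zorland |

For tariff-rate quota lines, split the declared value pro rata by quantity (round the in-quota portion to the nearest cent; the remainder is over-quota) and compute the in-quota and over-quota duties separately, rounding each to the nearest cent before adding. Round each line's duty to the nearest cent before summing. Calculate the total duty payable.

Line 1 (D-804, Junos, 3,524 kg, $204,673.92):
Base rate for D-804 is 21.5%.
Origin Junos is the FTA partner but D-804 is not on the preference list; base rate stands.
Duty = $204,673.92 × 21.5% = $44,004.89.
Line 2 (E-549, Vinmark, 9,836 units, $678,782.36):
Code E-549 is under a tariff-rate quota (threshold 4,014 units). In-quota: 4,014 units at 3.5%; over-quota: 5,822 units at 17%.
Pro-rata value split: in-quota = $678,782.36 × 4,014/9,836 = $277,006.14; over-quota = $678,782.36 − $277,006.14 = $401,776.22.
In-quota duty = $277,006.14 × 3.5% = $9,695.21. Over-quota duty = $401,776.22 × 17% = $68,301.96.
Line duty = $9,695.21 + $68,301.96 = $77,997.17.
Line 3 (H-413, Junos, 38 units, $6,680.02):
Base rate for H-413 is 2% + $0.81/unit.
Origin Junos qualifies under the Karay–Junos agreement and H-413 is covered: preferential rate Free applies instead.
Duty = $6,680.02 × 0% = $0.00.
Line 4 (P-763, Zorland, 659 units, $88,760.71):
Base rate for P-763 is 7% + $1.14/unit.
Additional duty on P-763 from Zorland: +27.8%. Applied ad valorem rate: 7% + 27.8% = 34.8%.
Duty = $88,760.71 × 34.8% + 659 × $1.14 = $31,639.99.
Total = $44,004.89 + $77,997.17 + $0.00 + $31,639.99 = $153,642.05.

$153,642.05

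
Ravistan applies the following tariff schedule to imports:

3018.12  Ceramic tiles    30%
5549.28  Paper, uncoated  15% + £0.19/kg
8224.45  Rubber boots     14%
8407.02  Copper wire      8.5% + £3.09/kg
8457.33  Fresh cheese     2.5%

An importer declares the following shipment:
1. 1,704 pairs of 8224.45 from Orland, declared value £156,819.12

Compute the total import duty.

Line 1 (8224.45, Orland, 1,704 pairs, £156,819.12):
Base rate for 8224.45 is 14%.
Duty = £156,819.12 × 14% = £21,954.68.

£21,954.68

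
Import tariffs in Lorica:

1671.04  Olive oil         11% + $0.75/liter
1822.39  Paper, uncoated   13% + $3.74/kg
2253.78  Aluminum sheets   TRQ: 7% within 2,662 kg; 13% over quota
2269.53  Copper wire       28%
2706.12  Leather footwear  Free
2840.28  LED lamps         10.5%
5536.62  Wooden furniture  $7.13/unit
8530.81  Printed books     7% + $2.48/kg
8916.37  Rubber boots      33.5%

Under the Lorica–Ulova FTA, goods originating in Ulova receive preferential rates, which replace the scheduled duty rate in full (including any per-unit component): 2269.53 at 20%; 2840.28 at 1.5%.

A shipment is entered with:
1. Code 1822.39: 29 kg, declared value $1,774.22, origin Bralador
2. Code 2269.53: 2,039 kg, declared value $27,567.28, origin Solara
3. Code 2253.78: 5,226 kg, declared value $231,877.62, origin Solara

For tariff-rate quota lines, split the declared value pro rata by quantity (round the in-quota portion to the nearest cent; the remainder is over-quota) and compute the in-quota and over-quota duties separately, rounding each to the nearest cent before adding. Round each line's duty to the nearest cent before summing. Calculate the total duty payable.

$31,115.27

Line 1 (1822.39, Bralador, 29 kg, $1,774.22):
Base rate for 1822.39 is 13% + $3.74/kg.
Duty = $1,774.22 × 13% + 29 × $3.74 = $339.11.
Line 2 (2269.53, Solara, 2,039 kg, $27,567.28):
Base rate for 2269.53 is 28%.
2269.53 has an FTA preferential rate, but origin Solara is not Ulova; base rate stands.
Duty = $27,567.28 × 28% = $7,718.84.
Line 3 (2253.78, Solara, 5,226 kg, $231,877.62):
Code 2253.78 is under a tariff-rate quota (threshold 2,662 kg). In-quota: 2,662 kg at 7%; over-quota: 2,564 kg at 13%.
Pro-rata value split: in-quota = $231,877.62 × 2,662/5,226 = $118,112.94; over-quota = $231,877.62 − $118,112.94 = $113,764.68.
In-quota duty = $118,112.94 × 7% = $8,267.91. Over-quota duty = $113,764.68 × 13% = $14,789.41.
Line duty = $8,267.91 + $14,789.41 = $23,057.32.
Total = $339.11 + $7,718.84 + $23,057.32 = $31,115.27.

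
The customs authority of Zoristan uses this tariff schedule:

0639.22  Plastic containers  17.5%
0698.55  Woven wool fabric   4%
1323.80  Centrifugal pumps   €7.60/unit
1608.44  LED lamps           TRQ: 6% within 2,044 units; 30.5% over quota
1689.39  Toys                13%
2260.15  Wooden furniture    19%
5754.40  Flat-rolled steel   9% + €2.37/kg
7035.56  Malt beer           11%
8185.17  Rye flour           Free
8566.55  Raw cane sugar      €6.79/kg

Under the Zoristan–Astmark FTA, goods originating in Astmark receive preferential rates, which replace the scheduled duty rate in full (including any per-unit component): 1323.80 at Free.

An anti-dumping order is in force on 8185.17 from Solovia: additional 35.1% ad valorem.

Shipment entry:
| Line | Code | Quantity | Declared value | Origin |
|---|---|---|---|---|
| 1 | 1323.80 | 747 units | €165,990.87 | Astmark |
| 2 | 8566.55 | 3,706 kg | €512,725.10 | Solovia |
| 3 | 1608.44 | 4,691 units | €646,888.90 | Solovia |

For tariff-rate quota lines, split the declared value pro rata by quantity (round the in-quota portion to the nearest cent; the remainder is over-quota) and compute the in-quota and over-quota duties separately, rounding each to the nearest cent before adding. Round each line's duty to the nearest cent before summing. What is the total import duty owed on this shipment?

€153,407.30

Line 1 (1323.80, Astmark, 747 units, €165,990.87):
Base rate for 1323.80 is €7.60/unit.
Origin Astmark qualifies under the Zoristan–Astmark agreement and 1323.80 is covered: preferential rate Free applies instead.
Duty = €165,990.87 × 0% = €0.00.
Line 2 (8566.55, Solovia, 3,706 kg, €512,725.10):
Base rate for 8566.55 is €6.79/kg.
Duty = 3,706 × €6.79 = €25,163.74.
Line 3 (1608.44, Solovia, 4,691 units, €646,888.90):
Code 1608.44 is under a tariff-rate quota (threshold 2,044 units). In-quota: 2,044 units at 6%; over-quota: 2,647 units at 30.5%.
Pro-rata value split: in-quota = €646,888.90 × 2,044/4,691 = €281,867.60; over-quota = €646,888.90 − €281,867.60 = €365,021.30.
In-quota duty = €281,867.60 × 6% = €16,912.06. Over-quota duty = €365,021.30 × 30.5% = €111,331.50.
Line duty = €16,912.06 + €111,331.50 = €128,243.56.
Total = €0.00 + €25,163.74 + €128,243.56 = €153,407.30.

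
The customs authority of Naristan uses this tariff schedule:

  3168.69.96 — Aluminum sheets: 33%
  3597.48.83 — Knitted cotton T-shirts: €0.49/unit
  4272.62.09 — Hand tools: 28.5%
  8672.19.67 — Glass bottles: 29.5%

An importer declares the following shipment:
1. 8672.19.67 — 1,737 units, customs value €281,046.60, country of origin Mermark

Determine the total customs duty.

€82,908.75

Line 1 (8672.19.67, Mermark, 1,737 units, €281,046.60):
Base rate for 8672.19.67 is 29.5%.
Duty = €281,046.60 × 29.5% = €82,908.75.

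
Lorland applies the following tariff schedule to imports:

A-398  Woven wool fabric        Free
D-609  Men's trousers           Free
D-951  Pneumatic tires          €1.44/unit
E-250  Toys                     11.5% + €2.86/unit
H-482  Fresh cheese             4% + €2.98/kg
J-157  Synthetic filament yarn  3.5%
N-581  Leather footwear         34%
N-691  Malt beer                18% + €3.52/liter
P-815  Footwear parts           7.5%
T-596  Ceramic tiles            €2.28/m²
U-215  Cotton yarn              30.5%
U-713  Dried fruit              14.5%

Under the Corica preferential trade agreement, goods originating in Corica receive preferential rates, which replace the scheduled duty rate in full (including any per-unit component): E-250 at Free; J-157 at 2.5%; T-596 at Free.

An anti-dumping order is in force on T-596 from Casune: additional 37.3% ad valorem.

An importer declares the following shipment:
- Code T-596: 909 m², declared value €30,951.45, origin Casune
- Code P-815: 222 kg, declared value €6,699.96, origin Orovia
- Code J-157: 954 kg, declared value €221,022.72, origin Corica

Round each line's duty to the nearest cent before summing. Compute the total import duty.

Line 1 (T-596, Casune, 909 m², €30,951.45):
Base rate for T-596 is €2.28/m².
T-596 has an FTA preferential rate, but origin Casune is not Corica; base rate stands.
Additional duty on T-596 from Casune: +37.3% ad valorem. Applied ad valorem rate = 37.3%.
Duty = €30,951.45 × 37.3% + 909 × €2.28 = €13,617.41.
Line 2 (P-815, Orovia, 222 kg, €6,699.96):
Base rate for P-815 is 7.5%.
Duty = €6,699.96 × 7.5% = €502.50.
Line 3 (J-157, Corica, 954 kg, €221,022.72):
Base rate for J-157 is 3.5%.
Origin Corica qualifies under the Lorland–Corica agreement and J-157 is covered: preferential rate 2.5% applies instead.
Duty = €221,022.72 × 2.5% = €5,525.57.
Total = €13,617.41 + €502.50 + €5,525.57 = €19,645.48.

€19,645.48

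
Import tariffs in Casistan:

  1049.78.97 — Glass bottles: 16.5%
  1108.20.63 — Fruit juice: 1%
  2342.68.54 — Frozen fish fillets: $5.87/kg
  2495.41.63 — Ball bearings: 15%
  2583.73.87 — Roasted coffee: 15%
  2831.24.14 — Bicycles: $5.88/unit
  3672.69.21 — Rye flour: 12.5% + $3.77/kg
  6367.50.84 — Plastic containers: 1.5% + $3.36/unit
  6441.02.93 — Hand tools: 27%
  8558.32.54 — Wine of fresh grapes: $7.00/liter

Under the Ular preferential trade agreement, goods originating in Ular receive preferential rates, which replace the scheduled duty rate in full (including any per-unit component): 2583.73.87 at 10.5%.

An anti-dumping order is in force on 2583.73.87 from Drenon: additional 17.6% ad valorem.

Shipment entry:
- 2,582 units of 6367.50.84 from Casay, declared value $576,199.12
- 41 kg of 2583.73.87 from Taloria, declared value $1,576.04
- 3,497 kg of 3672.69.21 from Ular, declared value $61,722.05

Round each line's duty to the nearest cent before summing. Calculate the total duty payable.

Line 1 (6367.50.84, Casay, 2,582 units, $576,199.12):
Base rate for 6367.50.84 is 1.5% + $3.36/unit.
Duty = $576,199.12 × 1.5% + 2,582 × $3.36 = $17,318.51.
Line 2 (2583.73.87, Taloria, 41 kg, $1,576.04):
Base rate for 2583.73.87 is 15%.
2583.73.87 has an FTA preferential rate, but origin Taloria is not Ular; base rate stands.
The additional-duty order on 2583.73.87 targets Drenon, not Taloria; it does not apply.
Duty = $1,576.04 × 15% = $236.41.
Line 3 (3672.69.21, Ular, 3,497 kg, $61,722.05):
Base rate for 3672.69.21 is 12.5% + $3.77/kg.
Origin Ular is the FTA partner but 3672.69.21 is not on the preference list; base rate stands.
Duty = $61,722.05 × 12.5% + 3,497 × $3.77 = $20,898.95.
Total = $17,318.51 + $236.41 + $20,898.95 = $38,453.87.

$38,453.87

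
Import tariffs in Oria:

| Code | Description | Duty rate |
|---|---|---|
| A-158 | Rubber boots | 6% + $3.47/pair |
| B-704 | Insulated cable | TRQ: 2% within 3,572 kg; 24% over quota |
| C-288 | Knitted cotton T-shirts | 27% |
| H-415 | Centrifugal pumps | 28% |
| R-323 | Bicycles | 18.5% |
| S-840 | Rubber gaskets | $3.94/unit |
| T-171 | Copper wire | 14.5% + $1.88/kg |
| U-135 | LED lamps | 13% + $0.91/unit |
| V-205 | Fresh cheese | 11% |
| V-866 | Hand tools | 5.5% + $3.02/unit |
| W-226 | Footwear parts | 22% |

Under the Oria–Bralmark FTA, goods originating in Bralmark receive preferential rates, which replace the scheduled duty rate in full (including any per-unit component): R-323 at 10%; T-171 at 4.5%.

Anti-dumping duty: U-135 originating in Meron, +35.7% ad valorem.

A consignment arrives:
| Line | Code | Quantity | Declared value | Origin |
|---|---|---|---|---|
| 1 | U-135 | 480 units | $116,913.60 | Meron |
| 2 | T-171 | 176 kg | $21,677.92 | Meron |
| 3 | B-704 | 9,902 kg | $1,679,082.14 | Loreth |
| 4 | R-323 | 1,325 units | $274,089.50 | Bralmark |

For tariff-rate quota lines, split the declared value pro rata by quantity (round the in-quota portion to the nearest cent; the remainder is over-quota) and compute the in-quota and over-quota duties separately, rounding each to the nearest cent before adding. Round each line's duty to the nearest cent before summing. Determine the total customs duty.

Line 1 (U-135, Meron, 480 units, $116,913.60):
Base rate for U-135 is 13% + $0.91/unit.
Additional duty on U-135 from Meron: +35.7%. Applied ad valorem rate: 13% + 35.7% = 48.7%.
Duty = $116,913.60 × 48.7% + 480 × $0.91 = $57,373.72.
Line 2 (T-171, Meron, 176 kg, $21,677.92):
Base rate for T-171 is 14.5% + $1.88/kg.
T-171 has an FTA preferential rate, but origin Meron is not Bralmark; base rate stands.
Duty = $21,677.92 × 14.5% + 176 × $1.88 = $3,474.18.
Line 3 (B-704, Loreth, 9,902 kg, $1,679,082.14):
Code B-704 is under a tariff-rate quota (threshold 3,572 kg). In-quota: 3,572 kg at 2%; over-quota: 6,330 kg at 24%.
Pro-rata value split: in-quota = $1,679,082.14 × 3,572/9,902 = $605,704.04; over-quota = $1,679,082.14 − $605,704.04 = $1,073,378.10.
In-quota duty = $605,704.04 × 2% = $12,114.08. Over-quota duty = $1,073,378.10 × 24% = $257,610.74.
Line duty = $12,114.08 + $257,610.74 = $269,724.82.
Line 4 (R-323, Bralmark, 1,325 units, $274,089.50):
Base rate for R-323 is 18.5%.
Origin Bralmark qualifies under the Oria–Bralmark agreement and R-323 is covered: preferential rate 10% applies instead.
Duty = $274,089.50 × 10% = $27,408.95.
Total = $57,373.72 + $3,474.18 + $269,724.82 + $27,408.95 = $357,981.67.

$357,981.67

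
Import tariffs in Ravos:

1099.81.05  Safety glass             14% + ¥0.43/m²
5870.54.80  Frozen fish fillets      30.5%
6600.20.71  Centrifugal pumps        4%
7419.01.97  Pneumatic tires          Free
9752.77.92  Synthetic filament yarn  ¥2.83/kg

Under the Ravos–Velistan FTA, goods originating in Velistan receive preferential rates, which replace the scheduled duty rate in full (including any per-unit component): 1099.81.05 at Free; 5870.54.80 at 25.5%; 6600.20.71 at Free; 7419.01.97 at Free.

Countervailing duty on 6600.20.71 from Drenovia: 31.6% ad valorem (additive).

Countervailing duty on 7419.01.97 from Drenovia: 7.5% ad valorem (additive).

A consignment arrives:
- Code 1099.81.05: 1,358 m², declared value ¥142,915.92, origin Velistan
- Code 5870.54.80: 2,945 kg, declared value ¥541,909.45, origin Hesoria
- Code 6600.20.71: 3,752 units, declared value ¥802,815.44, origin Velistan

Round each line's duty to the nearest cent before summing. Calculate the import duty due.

¥165,282.38

Line 1 (1099.81.05, Velistan, 1,358 m², ¥142,915.92):
Base rate for 1099.81.05 is 14% + ¥0.43/m².
Origin Velistan qualifies under the Ravos–Velistan agreement and 1099.81.05 is covered: preferential rate Free applies instead.
Duty = ¥142,915.92 × 0% = ¥0.00.
Line 2 (5870.54.80, Hesoria, 2,945 kg, ¥541,909.45):
Base rate for 5870.54.80 is 30.5%.
5870.54.80 has an FTA preferential rate, but origin Hesoria is not Velistan; base rate stands.
Duty = ¥541,909.45 × 30.5% = ¥165,282.38.
Line 3 (6600.20.71, Velistan, 3,752 units, ¥802,815.44):
Base rate for 6600.20.71 is 4%.
Origin Velistan qualifies under the Ravos–Velistan agreement and 6600.20.71 is covered: preferential rate Free applies instead.
The additional-duty order on 6600.20.71 targets Drenovia, not Velistan; it does not apply.
Duty = ¥802,815.44 × 0% = ¥0.00.
Total = ¥0.00 + ¥165,282.38 + ¥0.00 = ¥165,282.38.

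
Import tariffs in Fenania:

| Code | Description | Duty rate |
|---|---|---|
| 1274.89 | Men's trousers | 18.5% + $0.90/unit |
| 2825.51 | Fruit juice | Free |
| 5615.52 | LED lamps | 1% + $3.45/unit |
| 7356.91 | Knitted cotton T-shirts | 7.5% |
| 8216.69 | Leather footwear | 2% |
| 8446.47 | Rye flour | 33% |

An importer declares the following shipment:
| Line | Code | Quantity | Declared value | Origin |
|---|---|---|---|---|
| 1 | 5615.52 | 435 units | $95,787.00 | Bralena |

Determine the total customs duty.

Line 1 (5615.52, Bralena, 435 units, $95,787.00):
Base rate for 5615.52 is 1% + $3.45/unit.
Duty = $95,787.00 × 1% + 435 × $3.45 = $2,458.62.

$2,458.62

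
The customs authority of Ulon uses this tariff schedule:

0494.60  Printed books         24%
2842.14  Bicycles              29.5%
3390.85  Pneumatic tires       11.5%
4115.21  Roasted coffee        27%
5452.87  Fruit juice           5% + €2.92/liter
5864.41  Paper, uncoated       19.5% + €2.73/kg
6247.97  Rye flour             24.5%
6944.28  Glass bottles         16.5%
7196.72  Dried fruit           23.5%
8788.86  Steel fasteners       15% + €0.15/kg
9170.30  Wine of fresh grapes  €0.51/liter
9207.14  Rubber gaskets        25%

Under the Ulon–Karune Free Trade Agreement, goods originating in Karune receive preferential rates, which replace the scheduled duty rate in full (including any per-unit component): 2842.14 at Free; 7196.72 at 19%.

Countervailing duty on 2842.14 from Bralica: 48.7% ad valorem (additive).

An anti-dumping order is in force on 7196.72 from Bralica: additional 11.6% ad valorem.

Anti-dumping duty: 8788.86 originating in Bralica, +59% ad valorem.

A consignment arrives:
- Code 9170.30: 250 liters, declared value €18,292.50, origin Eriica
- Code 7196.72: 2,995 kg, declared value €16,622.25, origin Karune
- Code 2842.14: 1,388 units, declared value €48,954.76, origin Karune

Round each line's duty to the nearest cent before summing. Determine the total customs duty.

Line 1 (9170.30, Eriica, 250 liters, €18,292.50):
Base rate for 9170.30 is €0.51/liter.
Duty = 250 × €0.51 = €127.50.
Line 2 (7196.72, Karune, 2,995 kg, €16,622.25):
Base rate for 7196.72 is 23.5%.
Origin Karune qualifies under the Ulon–Karune agreement and 7196.72 is covered: preferential rate 19% applies instead.
The additional-duty order on 7196.72 targets Bralica, not Karune; it does not apply.
Duty = €16,622.25 × 19% = €3,158.23.
Line 3 (2842.14, Karune, 1,388 units, €48,954.76):
Base rate for 2842.14 is 29.5%.
Origin Karune qualifies under the Ulon–Karune agreement and 2842.14 is covered: preferential rate Free applies instead.
The additional-duty order on 2842.14 targets Bralica, not Karune; it does not apply.
Duty = €48,954.76 × 0% = €0.00.
Total = €127.50 + €3,158.23 + €0.00 = €3,285.73.

€3,285.73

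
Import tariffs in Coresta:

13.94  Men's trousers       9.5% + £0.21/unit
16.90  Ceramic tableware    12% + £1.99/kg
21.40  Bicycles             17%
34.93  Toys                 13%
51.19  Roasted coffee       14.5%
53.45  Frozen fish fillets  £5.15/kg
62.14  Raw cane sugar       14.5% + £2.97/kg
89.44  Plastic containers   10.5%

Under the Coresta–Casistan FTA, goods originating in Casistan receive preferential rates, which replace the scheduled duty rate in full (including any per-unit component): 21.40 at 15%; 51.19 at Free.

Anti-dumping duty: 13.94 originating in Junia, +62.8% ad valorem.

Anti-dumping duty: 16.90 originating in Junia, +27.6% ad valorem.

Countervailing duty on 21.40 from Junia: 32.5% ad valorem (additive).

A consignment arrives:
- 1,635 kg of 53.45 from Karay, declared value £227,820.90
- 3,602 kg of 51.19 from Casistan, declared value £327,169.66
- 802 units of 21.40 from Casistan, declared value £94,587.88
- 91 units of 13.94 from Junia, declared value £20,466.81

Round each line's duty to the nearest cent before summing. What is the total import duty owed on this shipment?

Line 1 (53.45, Karay, 1,635 kg, £227,820.90):
Base rate for 53.45 is £5.15/kg.
Duty = 1,635 × £5.15 = £8,420.25.
Line 2 (51.19, Casistan, 3,602 kg, £327,169.66):
Base rate for 51.19 is 14.5%.
Origin Casistan qualifies under the Coresta–Casistan agreement and 51.19 is covered: preferential rate Free applies instead.
Duty = £327,169.66 × 0% = £0.00.
Line 3 (21.40, Casistan, 802 units, £94,587.88):
Base rate for 21.40 is 17%.
Origin Casistan qualifies under the Coresta–Casistan agreement and 21.40 is covered: preferential rate 15% applies instead.
The additional-duty order on 21.40 targets Junia, not Casistan; it does not apply.
Duty = £94,587.88 × 15% = £14,188.18.
Line 4 (13.94, Junia, 91 units, £20,466.81):
Base rate for 13.94 is 9.5% + £0.21/unit.
Additional duty on 13.94 from Junia: +62.8%. Applied ad valorem rate: 9.5% + 62.8% = 72.3%.
Duty = £20,466.81 × 72.3% + 91 × £0.21 = £14,816.61.
Total = £8,420.25 + £0.00 + £14,188.18 + £14,816.61 = £37,425.04.

£37,425.04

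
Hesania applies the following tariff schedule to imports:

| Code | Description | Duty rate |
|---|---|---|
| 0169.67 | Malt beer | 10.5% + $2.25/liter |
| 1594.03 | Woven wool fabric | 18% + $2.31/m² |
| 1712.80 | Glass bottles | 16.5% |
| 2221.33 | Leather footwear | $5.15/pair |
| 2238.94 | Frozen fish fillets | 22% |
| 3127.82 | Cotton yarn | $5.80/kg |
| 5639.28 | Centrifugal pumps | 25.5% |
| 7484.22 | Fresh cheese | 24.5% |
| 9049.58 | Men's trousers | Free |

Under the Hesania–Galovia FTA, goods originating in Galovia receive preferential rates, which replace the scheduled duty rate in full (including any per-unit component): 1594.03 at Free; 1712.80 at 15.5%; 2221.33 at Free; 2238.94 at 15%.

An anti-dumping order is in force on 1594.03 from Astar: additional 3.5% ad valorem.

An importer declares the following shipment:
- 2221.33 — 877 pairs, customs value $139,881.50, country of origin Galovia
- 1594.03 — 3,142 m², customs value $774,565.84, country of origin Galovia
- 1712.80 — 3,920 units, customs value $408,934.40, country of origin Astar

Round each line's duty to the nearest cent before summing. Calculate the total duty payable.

$67,474.18

Line 1 (2221.33, Galovia, 877 pairs, $139,881.50):
Base rate for 2221.33 is $5.15/pair.
Origin Galovia qualifies under the Hesania–Galovia agreement and 2221.33 is covered: preferential rate Free applies instead.
Duty = $139,881.50 × 0% = $0.00.
Line 2 (1594.03, Galovia, 3,142 m², $774,565.84):
Base rate for 1594.03 is 18% + $2.31/m².
Origin Galovia qualifies under the Hesania–Galovia agreement and 1594.03 is covered: preferential rate Free applies instead.
The additional-duty order on 1594.03 targets Astar, not Galovia; it does not apply.
Duty = $774,565.84 × 0% = $0.00.
Line 3 (1712.80, Astar, 3,920 units, $408,934.40):
Base rate for 1712.80 is 16.5%.
1712.80 has an FTA preferential rate, but origin Astar is not Galovia; base rate stands.
Duty = $408,934.40 × 16.5% = $67,474.18.
Total = $0.00 + $0.00 + $67,474.18 = $67,474.18.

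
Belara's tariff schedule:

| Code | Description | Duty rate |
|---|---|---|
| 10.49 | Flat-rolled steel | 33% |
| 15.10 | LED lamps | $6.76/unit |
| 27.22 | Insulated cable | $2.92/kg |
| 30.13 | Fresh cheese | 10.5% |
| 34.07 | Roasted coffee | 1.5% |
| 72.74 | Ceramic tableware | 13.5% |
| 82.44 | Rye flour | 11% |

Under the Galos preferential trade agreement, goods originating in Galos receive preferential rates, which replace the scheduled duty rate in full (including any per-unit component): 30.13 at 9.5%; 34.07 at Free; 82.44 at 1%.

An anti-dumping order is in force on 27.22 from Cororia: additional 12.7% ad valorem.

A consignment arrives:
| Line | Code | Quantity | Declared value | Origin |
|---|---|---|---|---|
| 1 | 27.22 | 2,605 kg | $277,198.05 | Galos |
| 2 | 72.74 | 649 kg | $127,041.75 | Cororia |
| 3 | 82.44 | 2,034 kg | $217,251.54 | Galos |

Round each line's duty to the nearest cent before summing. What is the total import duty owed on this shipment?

$26,929.76

Line 1 (27.22, Galos, 2,605 kg, $277,198.05):
Base rate for 27.22 is $2.92/kg.
Origin Galos is the FTA partner but 27.22 is not on the preference list; base rate stands.
The additional-duty order on 27.22 targets Cororia, not Galos; it does not apply.
Duty = 2,605 × $2.92 = $7,606.60.
Line 2 (72.74, Cororia, 649 kg, $127,041.75):
Base rate for 72.74 is 13.5%.
Duty = $127,041.75 × 13.5% = $17,150.64.
Line 3 (82.44, Galos, 2,034 kg, $217,251.54):
Base rate for 82.44 is 11%.
Origin Galos qualifies under the Belara–Galos agreement and 82.44 is covered: preferential rate 1% applies instead.
Duty = $217,251.54 × 1% = $2,172.52.
Total = $7,606.60 + $17,150.64 + $2,172.52 = $26,929.76.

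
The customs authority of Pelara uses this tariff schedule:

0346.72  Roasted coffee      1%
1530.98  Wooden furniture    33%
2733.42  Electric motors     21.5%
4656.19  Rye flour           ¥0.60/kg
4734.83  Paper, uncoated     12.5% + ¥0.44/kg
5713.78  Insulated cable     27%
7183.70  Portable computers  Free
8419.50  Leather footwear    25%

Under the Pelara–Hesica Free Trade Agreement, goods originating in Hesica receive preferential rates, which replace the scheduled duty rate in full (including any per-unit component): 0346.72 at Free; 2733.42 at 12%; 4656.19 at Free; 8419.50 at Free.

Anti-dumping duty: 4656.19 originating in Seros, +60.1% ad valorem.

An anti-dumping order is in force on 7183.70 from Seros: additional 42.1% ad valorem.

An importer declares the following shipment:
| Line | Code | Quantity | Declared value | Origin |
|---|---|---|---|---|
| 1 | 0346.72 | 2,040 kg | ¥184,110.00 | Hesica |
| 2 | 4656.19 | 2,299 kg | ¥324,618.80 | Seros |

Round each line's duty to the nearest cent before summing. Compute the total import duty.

¥196,475.30

Line 1 (0346.72, Hesica, 2,040 kg, ¥184,110.00):
Base rate for 0346.72 is 1%.
Origin Hesica qualifies under the Pelara–Hesica agreement and 0346.72 is covered: preferential rate Free applies instead.
Duty = ¥184,110.00 × 0% = ¥0.00.
Line 2 (4656.19, Seros, 2,299 kg, ¥324,618.80):
Base rate for 4656.19 is ¥0.60/kg.
4656.19 has an FTA preferential rate, but origin Seros is not Hesica; base rate stands.
Additional duty on 4656.19 from Seros: +60.1% ad valorem. Applied ad valorem rate = 60.1%.
Duty = ¥324,618.80 × 60.1% + 2,299 × ¥0.60 = ¥196,475.30.
Total = ¥0.00 + ¥196,475.30 = ¥196,475.30.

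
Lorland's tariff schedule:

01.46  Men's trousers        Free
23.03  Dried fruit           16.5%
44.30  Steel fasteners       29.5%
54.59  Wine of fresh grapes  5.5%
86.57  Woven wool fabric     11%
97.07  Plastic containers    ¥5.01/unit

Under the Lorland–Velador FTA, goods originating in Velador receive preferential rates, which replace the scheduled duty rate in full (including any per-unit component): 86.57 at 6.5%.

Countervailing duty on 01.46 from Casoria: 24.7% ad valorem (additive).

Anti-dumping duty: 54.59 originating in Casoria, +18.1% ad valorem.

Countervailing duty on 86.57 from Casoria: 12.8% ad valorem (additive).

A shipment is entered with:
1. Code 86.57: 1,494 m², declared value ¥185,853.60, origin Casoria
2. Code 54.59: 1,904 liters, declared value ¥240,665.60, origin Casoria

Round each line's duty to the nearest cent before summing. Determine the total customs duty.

Line 1 (86.57, Casoria, 1,494 m², ¥185,853.60):
Base rate for 86.57 is 11%.
86.57 has an FTA preferential rate, but origin Casoria is not Velador; base rate stands.
Additional duty on 86.57 from Casoria: +12.8%. Applied ad valorem rate: 11% + 12.8% = 23.8%.
Duty = ¥185,853.60 × 23.8% = ¥44,233.16.
Line 2 (54.59, Casoria, 1,904 liters, ¥240,665.60):
Base rate for 54.59 is 5.5%.
Additional duty on 54.59 from Casoria: +18.1%. Applied ad valorem rate: 5.5% + 18.1% = 23.6%.
Duty = ¥240,665.60 × 23.6% = ¥56,797.08.
Total = ¥44,233.16 + ¥56,797.08 = ¥101,030.24.

¥101,030.24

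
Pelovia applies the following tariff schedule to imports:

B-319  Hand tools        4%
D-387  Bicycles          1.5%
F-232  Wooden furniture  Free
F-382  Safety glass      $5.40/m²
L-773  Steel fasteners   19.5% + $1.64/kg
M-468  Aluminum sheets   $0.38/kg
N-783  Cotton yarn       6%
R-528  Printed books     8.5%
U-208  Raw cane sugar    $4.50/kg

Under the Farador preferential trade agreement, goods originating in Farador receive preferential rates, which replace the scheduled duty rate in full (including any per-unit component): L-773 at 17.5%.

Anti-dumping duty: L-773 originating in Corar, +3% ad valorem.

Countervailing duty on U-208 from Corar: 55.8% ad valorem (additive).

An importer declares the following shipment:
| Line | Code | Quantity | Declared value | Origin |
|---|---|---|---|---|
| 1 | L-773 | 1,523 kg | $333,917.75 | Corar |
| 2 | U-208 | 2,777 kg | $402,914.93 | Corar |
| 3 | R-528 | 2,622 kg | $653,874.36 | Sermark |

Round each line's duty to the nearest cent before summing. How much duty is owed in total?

$370,531.56

Line 1 (L-773, Corar, 1,523 kg, $333,917.75):
Base rate for L-773 is 19.5% + $1.64/kg.
L-773 has an FTA preferential rate, but origin Corar is not Farador; base rate stands.
Additional duty on L-773 from Corar: +3%. Applied ad valorem rate: 19.5% + 3% = 22.5%.
Duty = $333,917.75 × 22.5% + 1,523 × $1.64 = $77,629.21.
Line 2 (U-208, Corar, 2,777 kg, $402,914.93):
Base rate for U-208 is $4.50/kg.
Additional duty on U-208 from Corar: +55.8% ad valorem. Applied ad valorem rate = 55.8%.
Duty = $402,914.93 × 55.8% + 2,777 × $4.50 = $237,323.03.
Line 3 (R-528, Sermark, 2,622 kg, $653,874.36):
Base rate for R-528 is 8.5%.
Duty = $653,874.36 × 8.5% = $55,579.32.
Total = $77,629.21 + $237,323.03 + $55,579.32 = $370,531.56.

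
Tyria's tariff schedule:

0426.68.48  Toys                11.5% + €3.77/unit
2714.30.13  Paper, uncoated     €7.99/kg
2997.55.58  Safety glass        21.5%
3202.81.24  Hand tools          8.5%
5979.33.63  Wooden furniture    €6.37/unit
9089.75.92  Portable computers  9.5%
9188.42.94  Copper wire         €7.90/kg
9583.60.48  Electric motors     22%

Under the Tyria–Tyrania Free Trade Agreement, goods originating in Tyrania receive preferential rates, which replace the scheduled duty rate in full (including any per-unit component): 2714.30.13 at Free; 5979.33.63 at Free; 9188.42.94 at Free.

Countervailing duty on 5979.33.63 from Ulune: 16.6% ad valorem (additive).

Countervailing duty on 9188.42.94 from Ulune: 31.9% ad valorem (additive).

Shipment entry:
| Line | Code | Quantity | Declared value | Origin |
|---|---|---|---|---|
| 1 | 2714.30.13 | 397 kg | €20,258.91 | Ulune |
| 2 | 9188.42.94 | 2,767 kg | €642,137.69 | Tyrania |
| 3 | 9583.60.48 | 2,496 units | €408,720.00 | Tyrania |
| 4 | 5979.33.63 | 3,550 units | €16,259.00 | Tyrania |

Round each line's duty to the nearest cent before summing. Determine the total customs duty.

€93,090.43

Line 1 (2714.30.13, Ulune, 397 kg, €20,258.91):
Base rate for 2714.30.13 is €7.99/kg.
2714.30.13 has an FTA preferential rate, but origin Ulune is not Tyrania; base rate stands.
Duty = 397 × €7.99 = €3,172.03.
Line 2 (9188.42.94, Tyrania, 2,767 kg, €642,137.69):
Base rate for 9188.42.94 is €7.90/kg.
Origin Tyrania qualifies under the Tyria–Tyrania agreement and 9188.42.94 is covered: preferential rate Free applies instead.
The additional-duty order on 9188.42.94 targets Ulune, not Tyrania; it does not apply.
Duty = €642,137.69 × 0% = €0.00.
Line 3 (9583.60.48, Tyrania, 2,496 units, €408,720.00):
Base rate for 9583.60.48 is 22%.
Origin Tyrania is the FTA partner but 9583.60.48 is not on the preference list; base rate stands.
Duty = €408,720.00 × 22% = €89,918.40.
Line 4 (5979.33.63, Tyrania, 3,550 units, €16,259.00):
Base rate for 5979.33.63 is €6.37/unit.
Origin Tyrania qualifies under the Tyria–Tyrania agreement and 5979.33.63 is covered: preferential rate Free applies instead.
The additional-duty order on 5979.33.63 targets Ulune, not Tyrania; it does not apply.
Duty = €16,259.00 × 0% = €0.00.
Total = €3,172.03 + €0.00 + €89,918.40 + €0.00 = €93,090.43.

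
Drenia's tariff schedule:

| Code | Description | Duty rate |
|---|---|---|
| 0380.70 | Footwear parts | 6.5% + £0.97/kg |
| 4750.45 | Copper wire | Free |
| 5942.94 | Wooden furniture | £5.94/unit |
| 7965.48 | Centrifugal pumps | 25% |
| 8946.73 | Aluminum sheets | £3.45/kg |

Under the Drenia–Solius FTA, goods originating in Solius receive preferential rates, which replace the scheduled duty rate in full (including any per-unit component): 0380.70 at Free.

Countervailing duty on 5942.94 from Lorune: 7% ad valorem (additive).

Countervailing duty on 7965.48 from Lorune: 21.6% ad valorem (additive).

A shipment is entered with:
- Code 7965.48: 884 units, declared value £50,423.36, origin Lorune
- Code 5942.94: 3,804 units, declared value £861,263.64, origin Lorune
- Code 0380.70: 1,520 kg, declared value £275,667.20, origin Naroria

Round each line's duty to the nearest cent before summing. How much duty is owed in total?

Line 1 (7965.48, Lorune, 884 units, £50,423.36):
Base rate for 7965.48 is 25%.
Additional duty on 7965.48 from Lorune: +21.6%. Applied ad valorem rate: 25% + 21.6% = 46.6%.
Duty = £50,423.36 × 46.6% = £23,497.29.
Line 2 (5942.94, Lorune, 3,804 units, £861,263.64):
Base rate for 5942.94 is £5.94/unit.
Additional duty on 5942.94 from Lorune: +7% ad valorem. Applied ad valorem rate = 7%.
Duty = £861,263.64 × 7% + 3,804 × £5.94 = £82,884.21.
Line 3 (0380.70, Naroria, 1,520 kg, £275,667.20):
Base rate for 0380.70 is 6.5% + £0.97/kg.
0380.70 has an FTA preferential rate, but origin Naroria is not Solius; base rate stands.
Duty = £275,667.20 × 6.5% + 1,520 × £0.97 = £19,392.77.
Total = £23,497.29 + £82,884.21 + £19,392.77 = £125,774.27.

£125,774.27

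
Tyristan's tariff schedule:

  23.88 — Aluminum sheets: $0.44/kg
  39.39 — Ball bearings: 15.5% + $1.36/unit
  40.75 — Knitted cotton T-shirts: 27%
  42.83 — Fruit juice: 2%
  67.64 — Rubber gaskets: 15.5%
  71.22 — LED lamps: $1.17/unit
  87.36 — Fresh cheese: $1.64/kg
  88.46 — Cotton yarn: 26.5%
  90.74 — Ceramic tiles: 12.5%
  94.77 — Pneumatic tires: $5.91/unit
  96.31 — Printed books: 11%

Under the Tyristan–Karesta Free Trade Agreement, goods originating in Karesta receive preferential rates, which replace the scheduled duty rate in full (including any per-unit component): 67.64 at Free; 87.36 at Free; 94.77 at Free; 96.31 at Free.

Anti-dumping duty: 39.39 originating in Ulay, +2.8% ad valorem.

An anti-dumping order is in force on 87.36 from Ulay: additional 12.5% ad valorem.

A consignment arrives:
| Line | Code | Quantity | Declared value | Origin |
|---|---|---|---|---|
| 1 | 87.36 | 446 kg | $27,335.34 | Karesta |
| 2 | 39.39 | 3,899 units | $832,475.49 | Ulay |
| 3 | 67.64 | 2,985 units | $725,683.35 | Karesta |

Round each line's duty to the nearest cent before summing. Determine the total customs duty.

$157,645.65

Line 1 (87.36, Karesta, 446 kg, $27,335.34):
Base rate for 87.36 is $1.64/kg.
Origin Karesta qualifies under the Tyristan–Karesta agreement and 87.36 is covered: preferential rate Free applies instead.
The additional-duty order on 87.36 targets Ulay, not Karesta; it does not apply.
Duty = $27,335.34 × 0% = $0.00.
Line 2 (39.39, Ulay, 3,899 units, $832,475.49):
Base rate for 39.39 is 15.5% + $1.36/unit.
Additional duty on 39.39 from Ulay: +2.8%. Applied ad valorem rate: 15.5% + 2.8% = 18.3%.
Duty = $832,475.49 × 18.3% + 3,899 × $1.36 = $157,645.65.
Line 3 (67.64, Karesta, 2,985 units, $725,683.35):
Base rate for 67.64 is 15.5%.
Origin Karesta qualifies under the Tyristan–Karesta agreement and 67.64 is covered: preferential rate Free applies instead.
Duty = $725,683.35 × 0% = $0.00.
Total = $0.00 + $157,645.65 + $0.00 = $157,645.65.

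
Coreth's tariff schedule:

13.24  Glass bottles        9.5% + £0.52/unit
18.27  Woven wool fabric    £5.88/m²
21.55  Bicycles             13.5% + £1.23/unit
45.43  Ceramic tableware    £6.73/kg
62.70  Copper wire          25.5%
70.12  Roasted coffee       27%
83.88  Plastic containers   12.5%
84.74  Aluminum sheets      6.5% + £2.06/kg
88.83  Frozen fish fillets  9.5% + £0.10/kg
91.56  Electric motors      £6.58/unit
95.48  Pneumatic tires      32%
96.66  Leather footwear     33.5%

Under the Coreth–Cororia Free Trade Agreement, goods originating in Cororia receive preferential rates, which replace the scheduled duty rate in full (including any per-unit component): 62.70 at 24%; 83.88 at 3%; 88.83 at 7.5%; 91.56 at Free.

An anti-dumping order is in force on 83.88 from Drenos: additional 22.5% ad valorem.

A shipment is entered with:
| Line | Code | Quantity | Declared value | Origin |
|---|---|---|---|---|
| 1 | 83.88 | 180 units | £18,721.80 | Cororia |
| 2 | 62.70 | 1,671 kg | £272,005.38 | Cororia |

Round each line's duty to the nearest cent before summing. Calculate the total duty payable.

Line 1 (83.88, Cororia, 180 units, £18,721.80):
Base rate for 83.88 is 12.5%.
Origin Cororia qualifies under the Coreth–Cororia agreement and 83.88 is covered: preferential rate 3% applies instead.
The additional-duty order on 83.88 targets Drenos, not Cororia; it does not apply.
Duty = £18,721.80 × 3% = £561.65.
Line 2 (62.70, Cororia, 1,671 kg, £272,005.38):
Base rate for 62.70 is 25.5%.
Origin Cororia qualifies under the Coreth–Cororia agreement and 62.70 is covered: preferential rate 24% applies instead.
Duty = £272,005.38 × 24% = £65,281.29.
Total = £561.65 + £65,281.29 = £65,842.94.

£65,842.94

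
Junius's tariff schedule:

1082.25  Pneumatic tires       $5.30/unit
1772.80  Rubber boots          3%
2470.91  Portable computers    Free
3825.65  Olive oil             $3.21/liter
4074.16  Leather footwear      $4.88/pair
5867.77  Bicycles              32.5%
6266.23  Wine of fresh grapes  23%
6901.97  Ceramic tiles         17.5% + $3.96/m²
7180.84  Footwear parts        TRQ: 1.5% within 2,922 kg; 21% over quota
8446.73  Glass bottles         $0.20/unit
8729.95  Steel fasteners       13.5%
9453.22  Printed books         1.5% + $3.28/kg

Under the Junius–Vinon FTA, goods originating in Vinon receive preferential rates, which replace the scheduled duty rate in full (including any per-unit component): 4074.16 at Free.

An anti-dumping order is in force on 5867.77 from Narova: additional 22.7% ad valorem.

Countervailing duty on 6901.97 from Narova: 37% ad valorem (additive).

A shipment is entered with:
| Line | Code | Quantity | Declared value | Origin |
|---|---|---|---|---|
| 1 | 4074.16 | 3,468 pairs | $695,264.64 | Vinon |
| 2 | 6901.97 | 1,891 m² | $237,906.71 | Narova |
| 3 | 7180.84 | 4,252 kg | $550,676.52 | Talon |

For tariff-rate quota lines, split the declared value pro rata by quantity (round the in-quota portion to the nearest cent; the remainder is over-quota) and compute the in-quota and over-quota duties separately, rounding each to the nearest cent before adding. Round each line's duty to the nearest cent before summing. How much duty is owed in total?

Line 1 (4074.16, Vinon, 3,468 pairs, $695,264.64):
Base rate for 4074.16 is $4.88/pair.
Origin Vinon qualifies under the Junius–Vinon agreement and 4074.16 is covered: preferential rate Free applies instead.
Duty = $695,264.64 × 0% = $0.00.
Line 2 (6901.97, Narova, 1,891 m², $237,906.71):
Base rate for 6901.97 is 17.5% + $3.96/m².
Additional duty on 6901.97 from Narova: +37%. Applied ad valorem rate: 17.5% + 37% = 54.5%.
Duty = $237,906.71 × 54.5% + 1,891 × $3.96 = $137,147.52.
Line 3 (7180.84, Talon, 4,252 kg, $550,676.52):
Code 7180.84 is under a tariff-rate quota (threshold 2,922 kg). In-quota: 2,922 kg at 1.5%; over-quota: 1,330 kg at 21%.
Pro-rata value split: in-quota = $550,676.52 × 2,922/4,252 = $378,428.22; over-quota = $550,676.52 − $378,428.22 = $172,248.30.
In-quota duty = $378,428.22 × 1.5% = $5,676.42. Over-quota duty = $172,248.30 × 21% = $36,172.14.
Line duty = $5,676.42 + $36,172.14 = $41,848.56.
Total = $0.00 + $137,147.52 + $41,848.56 = $178,996.08.

$178,996.08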